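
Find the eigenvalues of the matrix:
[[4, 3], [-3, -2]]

Characteristic equation: det(A - λI) = 0
λ² - (trace)λ + (det) = 0
trace = 4 + -2 = 2, det = (4)(-2) - (3)(-3) = 1
λ² - (2)λ + (1) = 0
λ = (2 ± √((2)² - 4·(1))) / 2 = (2 ± √0) / 2
Solving: λ = 1, 1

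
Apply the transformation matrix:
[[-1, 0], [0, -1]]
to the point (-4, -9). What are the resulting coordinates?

Matrix multiplication:
[[-1, 0], [0, -1]] × [-4, -9]ᵀ
= [(-1)(-4) + (0)(-9), (0)(-4) + (-1)(-9)]ᵀ
= [4, 9]ᵀ
Result: (4, 9)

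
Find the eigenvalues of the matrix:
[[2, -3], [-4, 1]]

Characteristic equation: det(A - λI) = 0
λ² - (trace)λ + (det) = 0
trace = 2 + 1 = 3, det = (2)(1) - (-3)(-4) = -10
λ² - (3)λ + (-10) = 0
λ = (3 ± √((3)² - 4·(-10))) / 2 = (3 ± √49) / 2
Solving: λ = -2, 5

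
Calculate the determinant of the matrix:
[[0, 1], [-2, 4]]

For a 2×2 matrix [[a, b], [c, d]], det = ad - bc
det = (0)(4) - (1)(-2) = 0 - -2 = 2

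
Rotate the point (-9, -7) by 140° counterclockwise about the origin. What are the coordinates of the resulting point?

Rotation matrix for 140°: [[cos 140°, -sin 140°], [sin 140°, cos 140°]] ≈ [[-0.766044, -0.642788], [0.642788, -0.766044]]
[[-0.766044, -0.642788], [0.642788, -0.766044]] × [-9, -7]ᵀ ≈ [11.3939, -0.4228]ᵀ
Result: (11.3939, -0.4228)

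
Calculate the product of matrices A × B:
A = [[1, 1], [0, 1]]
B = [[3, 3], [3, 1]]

Matrix multiplication:
C[0][0] = 1×3 + 1×3 = 6
C[0][1] = 1×3 + 1×1 = 4
C[1][0] = 0×3 + 1×3 = 3
C[1][1] = 0×3 + 1×1 = 1
Result: [[6, 4], [3, 1]]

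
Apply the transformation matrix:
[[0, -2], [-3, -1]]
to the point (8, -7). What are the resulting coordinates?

Matrix multiplication:
[[0, -2], [-3, -1]] × [8, -7]ᵀ
= [(0)(8) + (-2)(-7), (-3)(8) + (-1)(-7)]ᵀ
= [14, -17]ᵀ
Result: (14, -17)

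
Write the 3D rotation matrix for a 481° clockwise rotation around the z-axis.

Rotation matrix for clockwise 481° around z-axis:
A clockwise rotation by 481° is a counterclockwise rotation by -481°.
cos(-481°) = -0.5150, sin(-481°) = -0.8572
Result: [[-0.5150, 0.8572, 0], [-0.8572, -0.5150, 0], [0, 0, 1]]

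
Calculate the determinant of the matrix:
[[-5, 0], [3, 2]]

For a 2×2 matrix [[a, b], [c, d]], det = ad - bc
det = (-5)(2) - (0)(3) = -10 - 0 = -10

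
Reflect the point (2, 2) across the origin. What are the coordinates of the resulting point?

Reflection across origin: (2, 2) → (-2, -2)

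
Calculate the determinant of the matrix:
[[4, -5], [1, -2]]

For a 2×2 matrix [[a, b], [c, d]], det = ad - bc
det = (4)(-2) - (-5)(1) = -8 - -5 = -3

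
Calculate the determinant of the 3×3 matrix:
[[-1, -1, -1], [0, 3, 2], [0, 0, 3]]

Expansion along first row:
det = -1·det([[3,2],[0,3]]) - -1·det([[0,2],[0,3]]) + -1·det([[0,3],[0,0]])
    = -1·(3·3 - 2·0) - -1·(0·3 - 2·0) + -1·(0·0 - 3·0)
    = -1·9 - -1·0 + -1·0
    = -9 + 0 + 0 = -9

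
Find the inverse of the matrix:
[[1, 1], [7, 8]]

For [[a,b],[c,d]], inverse = (1/det)·[[d,-b],[-c,a]]
det = (1)(8) - (1)(7) = 8 - 7 = 1
Inverse = [[8, -1], [-7, 1]]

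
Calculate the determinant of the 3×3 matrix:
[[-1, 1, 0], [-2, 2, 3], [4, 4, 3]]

Expansion along first row:
det = -1·det([[2,3],[4,3]]) - 1·det([[-2,3],[4,3]]) + 0·det([[-2,2],[4,4]])
    = -1·(2·3 - 3·4) - 1·(-2·3 - 3·4) + 0·(-2·4 - 2·4)
    = -1·-6 - 1·-18 + 0·-16
    = 6 + 18 + 0 = 24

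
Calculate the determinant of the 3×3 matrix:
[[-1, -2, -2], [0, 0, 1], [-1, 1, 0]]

Expansion along first row:
det = -1·det([[0,1],[1,0]]) - -2·det([[0,1],[-1,0]]) + -2·det([[0,0],[-1,1]])
    = -1·(0·0 - 1·1) - -2·(0·0 - 1·-1) + -2·(0·1 - 0·-1)
    = -1·-1 - -2·1 + -2·0
    = 1 + 2 + 0 = 3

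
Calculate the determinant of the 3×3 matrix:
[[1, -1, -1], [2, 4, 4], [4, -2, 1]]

Expansion along first row:
det = 1·det([[4,4],[-2,1]]) - -1·det([[2,4],[4,1]]) + -1·det([[2,4],[4,-2]])
    = 1·(4·1 - 4·-2) - -1·(2·1 - 4·4) + -1·(2·-2 - 4·4)
    = 1·12 - -1·-14 + -1·-20
    = 12 + -14 + 20 = 18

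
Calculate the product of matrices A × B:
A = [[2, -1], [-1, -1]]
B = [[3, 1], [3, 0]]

Matrix multiplication:
C[0][0] = 2×3 + -1×3 = 3
C[0][1] = 2×1 + -1×0 = 2
C[1][0] = -1×3 + -1×3 = -6
C[1][1] = -1×1 + -1×0 = -1
Result: [[3, 2], [-6, -1]]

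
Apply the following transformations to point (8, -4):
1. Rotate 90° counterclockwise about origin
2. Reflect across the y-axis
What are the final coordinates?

Step 1: Rotate 90° → (4, 8)
Step 2: Reflect across y-axis → (-4, 8)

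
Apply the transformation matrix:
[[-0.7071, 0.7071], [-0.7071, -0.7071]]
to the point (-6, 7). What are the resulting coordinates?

Matrix multiplication:
[[-0.7071, 0.7071], [-0.7071, -0.7071]] × [-6, 7]ᵀ
= [(-0.7071)(-6) + (0.7071)(7), (-0.7071)(-6) + (-0.7071)(7)]ᵀ
= [9.1923, -0.7071]ᵀ
Result: (9.1923, -0.7071)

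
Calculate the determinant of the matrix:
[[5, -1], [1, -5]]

For a 2×2 matrix [[a, b], [c, d]], det = ad - bc
det = (5)(-5) - (-1)(1) = -25 - -1 = -24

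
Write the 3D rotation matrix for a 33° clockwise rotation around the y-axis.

Rotation matrix for clockwise 33° around y-axis:
A clockwise rotation by 33° is a counterclockwise rotation by -33°.
cos(-33°) = 0.8387, sin(-33°) = -0.5446
Result: [[0.8387, 0, -0.5446], [0, 1, 0], [0.5446, 0, 0.8387]]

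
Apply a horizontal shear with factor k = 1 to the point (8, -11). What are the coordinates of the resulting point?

Shear matrix for horizontal shear with factor k = 1:
[[1, 1], [0, 1]]
Result: (8, -11) → (-3, -11)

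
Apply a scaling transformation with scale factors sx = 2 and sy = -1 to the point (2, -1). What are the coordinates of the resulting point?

Scaling matrix:
[[2, 0], [0, -1]]
Result: (2 × 2, -1 × -1) = (4, 1)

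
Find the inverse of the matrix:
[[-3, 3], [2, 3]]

For [[a,b],[c,d]], inverse = (1/det)·[[d,-b],[-c,a]]
det = (-3)(3) - (3)(2) = -9 - 6 = -15
Inverse = (1/-15)·[[3, -3], [-2, -3]]
= [[-1/5, 1/5], [2/15, 1/5]]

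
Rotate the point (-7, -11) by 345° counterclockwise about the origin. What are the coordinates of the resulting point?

Rotation matrix for 345°: [[cos 345°, -sin 345°], [sin 345°, cos 345°]] ≈ [[0.965926, 0.258819], [-0.258819, 0.965926]]
[[0.965926, 0.258819], [-0.258819, 0.965926]] × [-7, -11]ᵀ ≈ [-9.6085, -8.8135]ᵀ
Result: (-9.6085, -8.8135)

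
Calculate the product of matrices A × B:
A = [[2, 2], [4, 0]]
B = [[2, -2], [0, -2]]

Matrix multiplication:
C[0][0] = 2×2 + 2×0 = 4
C[0][1] = 2×-2 + 2×-2 = -8
C[1][0] = 4×2 + 0×0 = 8
C[1][1] = 4×-2 + 0×-2 = -8
Result: [[4, -8], [8, -8]]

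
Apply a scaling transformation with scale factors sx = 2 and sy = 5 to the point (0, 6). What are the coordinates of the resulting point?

Scaling matrix:
[[2, 0], [0, 5]]
Result: (0 × 2, 6 × 5) = (0, 30)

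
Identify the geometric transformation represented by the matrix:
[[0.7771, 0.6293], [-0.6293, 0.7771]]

This matrix represents: rotation by 321° counterclockwise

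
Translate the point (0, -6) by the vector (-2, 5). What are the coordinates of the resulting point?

Translation by (-2, 5) (homogeneous matrix [[1, 0, -2], [0, 1, 5], [0, 0, 1]]):
x' = 0 + -2 = -2
y' = -6 + 5 = -1
Result: (-2, -1)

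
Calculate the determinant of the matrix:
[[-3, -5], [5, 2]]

For a 2×2 matrix [[a, b], [c, d]], det = ad - bc
det = (-3)(2) - (-5)(5) = -6 - -25 = 19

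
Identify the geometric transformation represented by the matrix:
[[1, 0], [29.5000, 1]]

This matrix represents: vertical shear with factor 29.5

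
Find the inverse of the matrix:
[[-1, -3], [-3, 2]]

For [[a,b],[c,d]], inverse = (1/det)·[[d,-b],[-c,a]]
det = (-1)(2) - (-3)(-3) = -2 - 9 = -11
Inverse = (1/-11)·[[2, 3], [3, -1]]
= [[-2/11, -3/11], [-3/11, 1/11]]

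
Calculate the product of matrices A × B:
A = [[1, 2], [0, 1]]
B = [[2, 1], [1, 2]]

Matrix multiplication:
C[0][0] = 1×2 + 2×1 = 4
C[0][1] = 1×1 + 2×2 = 5
C[1][0] = 0×2 + 1×1 = 1
C[1][1] = 0×1 + 1×2 = 2
Result: [[4, 5], [1, 2]]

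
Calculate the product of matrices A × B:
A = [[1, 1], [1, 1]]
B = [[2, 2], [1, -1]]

Matrix multiplication:
C[0][0] = 1×2 + 1×1 = 3
C[0][1] = 1×2 + 1×-1 = 1
C[1][0] = 1×2 + 1×1 = 3
C[1][1] = 1×2 + 1×-1 = 1
Result: [[3, 1], [3, 1]]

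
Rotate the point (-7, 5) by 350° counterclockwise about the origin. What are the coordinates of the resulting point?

Rotation matrix for 350°: [[cos 350°, -sin 350°], [sin 350°, cos 350°]] ≈ [[0.984808, 0.173648], [-0.173648, 0.984808]]
[[0.984808, 0.173648], [-0.173648, 0.984808]] × [-7, 5]ᵀ ≈ [-6.0254, 6.1396]ᵀ
Result: (-6.0254, 6.1396)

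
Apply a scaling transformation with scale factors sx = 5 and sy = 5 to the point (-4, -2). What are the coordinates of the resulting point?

Scaling matrix:
[[5, 0], [0, 5]]
Result: (-4 × 5, -2 × 5) = (-20, -10)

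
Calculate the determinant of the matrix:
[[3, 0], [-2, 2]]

For a 2×2 matrix [[a, b], [c, d]], det = ad - bc
det = (3)(2) - (0)(-2) = 6 - 0 = 6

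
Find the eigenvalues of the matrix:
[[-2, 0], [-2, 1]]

Characteristic equation: det(A - λI) = 0
λ² - (trace)λ + (det) = 0
trace = -2 + 1 = -1, det = (-2)(1) - (0)(-2) = -2
λ² - (-1)λ + (-2) = 0
λ = (-1 ± √((-1)² - 4·(-2))) / 2 = (-1 ± √9) / 2
Solving: λ = -2, 1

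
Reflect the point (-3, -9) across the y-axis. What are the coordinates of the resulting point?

Reflection across y-axis: (-3, -9) → (3, -9)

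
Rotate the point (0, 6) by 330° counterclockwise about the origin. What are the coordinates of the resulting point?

Rotation matrix for 330°: [[cos 330°, -sin 330°], [sin 330°, cos 330°]] ≈ [[0.866025, 0.500000], [-0.500000, 0.866025]]
[[0.866025, 0.500000], [-0.500000, 0.866025]] × [0, 6]ᵀ ≈ [3, 5.1962]ᵀ
Result: (3, 5.1962)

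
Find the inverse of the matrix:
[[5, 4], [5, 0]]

For [[a,b],[c,d]], inverse = (1/det)·[[d,-b],[-c,a]]
det = (5)(0) - (4)(5) = 0 - 20 = -20
Inverse = (1/-20)·[[0, -4], [-5, 5]]
= [[0, 1/5], [1/4, -1/4]]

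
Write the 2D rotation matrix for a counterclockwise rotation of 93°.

Rotation matrix formula: [[cos θ, -sin θ], [sin θ, cos θ]]
For θ = 93°:
cos(93°) = -0.0523
sin(93°) = 0.9986
Result: [[-0.0523, -0.9986], [0.9986, -0.0523]]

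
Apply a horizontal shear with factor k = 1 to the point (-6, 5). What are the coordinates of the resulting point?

Shear matrix for horizontal shear with factor k = 1:
[[1, 1], [0, 1]]
Result: (-6, 5) → (-1, 5)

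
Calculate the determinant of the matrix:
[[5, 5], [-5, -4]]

For a 2×2 matrix [[a, b], [c, d]], det = ad - bc
det = (5)(-4) - (5)(-5) = -20 - -25 = 5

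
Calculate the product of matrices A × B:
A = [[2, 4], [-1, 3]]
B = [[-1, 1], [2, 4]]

Matrix multiplication:
C[0][0] = 2×-1 + 4×2 = 6
C[0][1] = 2×1 + 4×4 = 18
C[1][0] = -1×-1 + 3×2 = 7
C[1][1] = -1×1 + 3×4 = 11
Result: [[6, 18], [7, 11]]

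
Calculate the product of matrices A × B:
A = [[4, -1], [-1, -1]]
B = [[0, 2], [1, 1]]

Matrix multiplication:
C[0][0] = 4×0 + -1×1 = -1
C[0][1] = 4×2 + -1×1 = 7
C[1][0] = -1×0 + -1×1 = -1
C[1][1] = -1×2 + -1×1 = -3
Result: [[-1, 7], [-1, -3]]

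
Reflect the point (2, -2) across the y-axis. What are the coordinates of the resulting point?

Reflection across y-axis: (2, -2) → (-2, -2)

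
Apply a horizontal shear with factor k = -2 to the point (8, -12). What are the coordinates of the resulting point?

Shear matrix for horizontal shear with factor k = -2:
[[1, -2], [0, 1]]
Result: (8, -12) → (32, -12)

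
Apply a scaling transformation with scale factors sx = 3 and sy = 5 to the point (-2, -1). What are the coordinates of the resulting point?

Scaling matrix:
[[3, 0], [0, 5]]
Result: (-2 × 3, -1 × 5) = (-6, -5)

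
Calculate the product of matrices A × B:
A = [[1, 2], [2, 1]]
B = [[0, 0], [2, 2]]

Matrix multiplication:
C[0][0] = 1×0 + 2×2 = 4
C[0][1] = 1×0 + 2×2 = 4
C[1][0] = 2×0 + 1×2 = 2
C[1][1] = 2×0 + 1×2 = 2
Result: [[4, 4], [2, 2]]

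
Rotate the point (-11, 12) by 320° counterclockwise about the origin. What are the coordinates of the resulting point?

Rotation matrix for 320°: [[cos 320°, -sin 320°], [sin 320°, cos 320°]] ≈ [[0.766044, 0.642788], [-0.642788, 0.766044]]
[[0.766044, 0.642788], [-0.642788, 0.766044]] × [-11, 12]ᵀ ≈ [-0.7130, 16.2632]ᵀ
Result: (-0.7130, 16.2632)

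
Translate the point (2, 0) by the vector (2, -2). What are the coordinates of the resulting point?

Translation by (2, -2) (homogeneous matrix [[1, 0, 2], [0, 1, -2], [0, 0, 1]]):
x' = 2 + 2 = 4
y' = 0 + -2 = -2
Result: (4, -2)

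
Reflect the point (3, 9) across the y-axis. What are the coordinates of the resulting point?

Reflection across y-axis: (3, 9) → (-3, 9)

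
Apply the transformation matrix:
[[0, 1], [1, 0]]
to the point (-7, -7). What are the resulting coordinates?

Matrix multiplication:
[[0, 1], [1, 0]] × [-7, -7]ᵀ
= [(0)(-7) + (1)(-7), (1)(-7) + (0)(-7)]ᵀ
= [-7, -7]ᵀ
Result: (-7, -7)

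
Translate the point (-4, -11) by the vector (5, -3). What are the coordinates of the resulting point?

Translation by (5, -3) (homogeneous matrix [[1, 0, 5], [0, 1, -3], [0, 0, 1]]):
x' = -4 + 5 = 1
y' = -11 + -3 = -14
Result: (1, -14)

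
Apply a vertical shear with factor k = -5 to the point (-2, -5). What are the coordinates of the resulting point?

Shear matrix for vertical shear with factor k = -5:
[[1, 0], [-5, 1]]
Result: (-2, -5) → (-2, 5)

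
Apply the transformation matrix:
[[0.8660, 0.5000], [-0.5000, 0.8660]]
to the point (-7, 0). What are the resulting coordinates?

Matrix multiplication:
[[0.8660, 0.5000], [-0.5000, 0.8660]] × [-7, 0]ᵀ
= [(0.8660)(-7) + (0.5000)(0), (-0.5000)(-7) + (0.8660)(0)]ᵀ
= [-6.0620, 3.5000]ᵀ
Result: (-6.0620, 3.5000)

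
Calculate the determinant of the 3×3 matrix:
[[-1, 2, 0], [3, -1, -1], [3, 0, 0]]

Expansion along first row:
det = -1·det([[-1,-1],[0,0]]) - 2·det([[3,-1],[3,0]]) + 0·det([[3,-1],[3,0]])
    = -1·(-1·0 - -1·0) - 2·(3·0 - -1·3) + 0·(3·0 - -1·3)
    = -1·0 - 2·3 + 0·3
    = 0 + -6 + 0 = -6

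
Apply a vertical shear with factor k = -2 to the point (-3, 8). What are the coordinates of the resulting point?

Shear matrix for vertical shear with factor k = -2:
[[1, 0], [-2, 1]]
Result: (-3, 8) → (-3, 14)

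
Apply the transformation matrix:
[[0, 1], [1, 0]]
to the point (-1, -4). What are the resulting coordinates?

Matrix multiplication:
[[0, 1], [1, 0]] × [-1, -4]ᵀ
= [(0)(-1) + (1)(-4), (1)(-1) + (0)(-4)]ᵀ
= [-4, -1]ᵀ
Result: (-4, -1)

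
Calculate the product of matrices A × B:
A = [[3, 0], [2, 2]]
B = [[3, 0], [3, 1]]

Matrix multiplication:
C[0][0] = 3×3 + 0×3 = 9
C[0][1] = 3×0 + 0×1 = 0
C[1][0] = 2×3 + 2×3 = 12
C[1][1] = 2×0 + 2×1 = 2
Result: [[9, 0], [12, 2]]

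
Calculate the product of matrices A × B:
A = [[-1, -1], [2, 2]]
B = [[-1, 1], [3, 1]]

Matrix multiplication:
C[0][0] = -1×-1 + -1×3 = -2
C[0][1] = -1×1 + -1×1 = -2
C[1][0] = 2×-1 + 2×3 = 4
C[1][1] = 2×1 + 2×1 = 4
Result: [[-2, -2], [4, 4]]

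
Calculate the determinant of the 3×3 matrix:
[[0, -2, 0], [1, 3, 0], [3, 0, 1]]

Expansion along first row:
det = 0·det([[3,0],[0,1]]) - -2·det([[1,0],[3,1]]) + 0·det([[1,3],[3,0]])
    = 0·(3·1 - 0·0) - -2·(1·1 - 0·3) + 0·(1·0 - 3·3)
    = 0·3 - -2·1 + 0·-9
    = 0 + 2 + 0 = 2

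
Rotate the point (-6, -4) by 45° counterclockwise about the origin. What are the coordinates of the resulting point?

Rotation matrix for 45°: [[cos 45°, -sin 45°], [sin 45°, cos 45°]] ≈ [[0.707107, -0.707107], [0.707107, 0.707107]]
[[0.707107, -0.707107], [0.707107, 0.707107]] × [-6, -4]ᵀ ≈ [-1.4142, -7.0711]ᵀ
Result: (-1.4142, -7.0711)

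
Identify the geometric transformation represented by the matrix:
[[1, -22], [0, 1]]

This matrix represents: horizontal shear with factor -22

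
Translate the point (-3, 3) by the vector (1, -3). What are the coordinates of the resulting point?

Translation by (1, -3) (homogeneous matrix [[1, 0, 1], [0, 1, -3], [0, 0, 1]]):
x' = -3 + 1 = -2
y' = 3 + -3 = 0
Result: (-2, 0)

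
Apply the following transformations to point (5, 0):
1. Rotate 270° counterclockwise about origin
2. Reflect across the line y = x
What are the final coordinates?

Step 1: Rotate 270° → (0, -5)
Step 2: Reflect across line y = x → (-5, 0)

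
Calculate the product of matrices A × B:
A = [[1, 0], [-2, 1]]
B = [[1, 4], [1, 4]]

Matrix multiplication:
C[0][0] = 1×1 + 0×1 = 1
C[0][1] = 1×4 + 0×4 = 4
C[1][0] = -2×1 + 1×1 = -1
C[1][1] = -2×4 + 1×4 = -4
Result: [[1, 4], [-1, -4]]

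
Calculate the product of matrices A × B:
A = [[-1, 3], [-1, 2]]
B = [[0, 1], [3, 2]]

Matrix multiplication:
C[0][0] = -1×0 + 3×3 = 9
C[0][1] = -1×1 + 3×2 = 5
C[1][0] = -1×0 + 2×3 = 6
C[1][1] = -1×1 + 2×2 = 3
Result: [[9, 5], [6, 3]]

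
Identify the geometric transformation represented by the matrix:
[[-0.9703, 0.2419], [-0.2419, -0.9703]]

This matrix represents: rotation by 194° counterclockwise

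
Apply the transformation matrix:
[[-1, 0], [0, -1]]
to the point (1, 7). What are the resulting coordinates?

Matrix multiplication:
[[-1, 0], [0, -1]] × [1, 7]ᵀ
= [(-1)(1) + (0)(7), (0)(1) + (-1)(7)]ᵀ
= [-1, -7]ᵀ
Result: (-1, -7)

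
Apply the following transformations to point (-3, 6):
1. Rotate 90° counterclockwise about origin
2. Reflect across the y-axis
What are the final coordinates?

Step 1: Rotate 90° → (-6, -3)
Step 2: Reflect across y-axis → (6, -3)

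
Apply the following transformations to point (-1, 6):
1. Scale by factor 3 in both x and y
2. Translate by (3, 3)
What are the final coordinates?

Step 1: Scale (-1, 6) by 3 → (-3, 18)
Step 2: Translate by (3, 3) → (0, 21)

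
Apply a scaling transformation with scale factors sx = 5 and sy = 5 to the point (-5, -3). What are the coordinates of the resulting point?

Scaling matrix:
[[5, 0], [0, 5]]
Result: (-5 × 5, -3 × 5) = (-25, -15)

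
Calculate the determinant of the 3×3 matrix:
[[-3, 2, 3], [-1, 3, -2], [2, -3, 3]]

Expansion along first row:
det = -3·det([[3,-2],[-3,3]]) - 2·det([[-1,-2],[2,3]]) + 3·det([[-1,3],[2,-3]])
    = -3·(3·3 - -2·-3) - 2·(-1·3 - -2·2) + 3·(-1·-3 - 3·2)
    = -3·3 - 2·1 + 3·-3
    = -9 + -2 + -9 = -20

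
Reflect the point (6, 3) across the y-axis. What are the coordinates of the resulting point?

Reflection across y-axis: (6, 3) → (-6, 3)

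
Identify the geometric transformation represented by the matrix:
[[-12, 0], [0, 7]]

This matrix represents: non-uniform scaling by sx = -12, sy = 7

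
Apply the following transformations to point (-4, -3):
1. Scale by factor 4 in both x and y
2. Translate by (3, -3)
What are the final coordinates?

Step 1: Scale (-4, -3) by 4 → (-16, -12)
Step 2: Translate by (3, -3) → (-13, -15)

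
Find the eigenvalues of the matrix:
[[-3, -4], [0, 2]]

Characteristic equation: det(A - λI) = 0
λ² - (trace)λ + (det) = 0
trace = -3 + 2 = -1, det = (-3)(2) - (-4)(0) = -6
λ² - (-1)λ + (-6) = 0
λ = (-1 ± √((-1)² - 4·(-6))) / 2 = (-1 ± √25) / 2
Solving: λ = -3, 2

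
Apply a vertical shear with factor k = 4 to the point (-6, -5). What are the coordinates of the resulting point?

Shear matrix for vertical shear with factor k = 4:
[[1, 0], [4, 1]]
Result: (-6, -5) → (-6, -29)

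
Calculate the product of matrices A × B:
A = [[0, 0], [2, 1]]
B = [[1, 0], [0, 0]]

Matrix multiplication:
C[0][0] = 0×1 + 0×0 = 0
C[0][1] = 0×0 + 0×0 = 0
C[1][0] = 2×1 + 1×0 = 2
C[1][1] = 2×0 + 1×0 = 0
Result: [[0, 0], [2, 0]]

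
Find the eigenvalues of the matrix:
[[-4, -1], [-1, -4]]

Characteristic equation: det(A - λI) = 0
λ² - (trace)λ + (det) = 0
trace = -4 + -4 = -8, det = (-4)(-4) - (-1)(-1) = 15
λ² - (-8)λ + (15) = 0
λ = (-8 ± √((-8)² - 4·(15))) / 2 = (-8 ± √4) / 2
Solving: λ = -5, -3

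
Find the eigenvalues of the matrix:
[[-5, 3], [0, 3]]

Characteristic equation: det(A - λI) = 0
λ² - (trace)λ + (det) = 0
trace = -5 + 3 = -2, det = (-5)(3) - (3)(0) = -15
λ² - (-2)λ + (-15) = 0
λ = (-2 ± √((-2)² - 4·(-15))) / 2 = (-2 ± √64) / 2
Solving: λ = -5, 3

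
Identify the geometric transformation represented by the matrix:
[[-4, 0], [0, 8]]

This matrix represents: non-uniform scaling by sx = -4, sy = 8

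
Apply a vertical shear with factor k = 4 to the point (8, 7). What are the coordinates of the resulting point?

Shear matrix for vertical shear with factor k = 4:
[[1, 0], [4, 1]]
Result: (8, 7) → (8, 39)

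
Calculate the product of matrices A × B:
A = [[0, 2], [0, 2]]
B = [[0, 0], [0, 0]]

Matrix multiplication:
C[0][0] = 0×0 + 2×0 = 0
C[0][1] = 0×0 + 2×0 = 0
C[1][0] = 0×0 + 2×0 = 0
C[1][1] = 0×0 + 2×0 = 0
Result: [[0, 0], [0, 0]]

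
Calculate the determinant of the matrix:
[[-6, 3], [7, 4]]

For a 2×2 matrix [[a, b], [c, d]], det = ad - bc
det = (-6)(4) - (3)(7) = -24 - 21 = -45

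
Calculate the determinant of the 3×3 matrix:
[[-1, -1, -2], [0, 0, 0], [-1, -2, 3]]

Expansion along first row:
det = -1·det([[0,0],[-2,3]]) - -1·det([[0,0],[-1,3]]) + -2·det([[0,0],[-1,-2]])
    = -1·(0·3 - 0·-2) - -1·(0·3 - 0·-1) + -2·(0·-2 - 0·-1)
    = -1·0 - -1·0 + -2·0
    = 0 + 0 + 0 = 0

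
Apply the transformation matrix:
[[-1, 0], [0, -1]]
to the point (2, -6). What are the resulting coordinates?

Matrix multiplication:
[[-1, 0], [0, -1]] × [2, -6]ᵀ
= [(-1)(2) + (0)(-6), (0)(2) + (-1)(-6)]ᵀ
= [-2, 6]ᵀ
Result: (-2, 6)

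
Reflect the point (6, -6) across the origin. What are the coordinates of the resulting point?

Reflection across origin: (6, -6) → (-6, 6)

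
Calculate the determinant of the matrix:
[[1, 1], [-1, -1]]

For a 2×2 matrix [[a, b], [c, d]], det = ad - bc
det = (1)(-1) - (1)(-1) = -1 - -1 = 0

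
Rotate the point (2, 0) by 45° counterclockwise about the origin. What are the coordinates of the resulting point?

Rotation matrix for 45°: [[cos 45°, -sin 45°], [sin 45°, cos 45°]] ≈ [[0.707107, -0.707107], [0.707107, 0.707107]]
[[0.707107, -0.707107], [0.707107, 0.707107]] × [2, 0]ᵀ ≈ [1.4142, 1.4142]ᵀ
Result: (1.4142, 1.4142)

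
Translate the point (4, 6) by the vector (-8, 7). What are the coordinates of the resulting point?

Translation by (-8, 7) (homogeneous matrix [[1, 0, -8], [0, 1, 7], [0, 0, 1]]):
x' = 4 + -8 = -4
y' = 6 + 7 = 13
Result: (-4, 13)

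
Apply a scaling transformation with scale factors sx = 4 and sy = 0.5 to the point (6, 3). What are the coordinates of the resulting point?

Scaling matrix:
[[4, 0], [0, 0.50]]
Result: (6 × 4, 3 × 0.5) = (24, 1.5)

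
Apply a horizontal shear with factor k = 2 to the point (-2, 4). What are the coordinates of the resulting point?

Shear matrix for horizontal shear with factor k = 2:
[[1, 2], [0, 1]]
Result: (-2, 4) → (6, 4)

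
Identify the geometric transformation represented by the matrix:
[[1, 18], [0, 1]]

This matrix represents: horizontal shear with factor 18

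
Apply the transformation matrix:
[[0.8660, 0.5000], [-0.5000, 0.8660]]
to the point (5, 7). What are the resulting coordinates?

Matrix multiplication:
[[0.8660, 0.5000], [-0.5000, 0.8660]] × [5, 7]ᵀ
= [(0.8660)(5) + (0.5000)(7), (-0.5000)(5) + (0.8660)(7)]ᵀ
= [7.8300, 3.5620]ᵀ
Result: (7.8300, 3.5620)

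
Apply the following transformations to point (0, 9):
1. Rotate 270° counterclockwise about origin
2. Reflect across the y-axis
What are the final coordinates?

Step 1: Rotate 270° → (9, 0)
Step 2: Reflect across y-axis → (-9, 0)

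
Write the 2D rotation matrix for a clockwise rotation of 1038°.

Rotation matrix formula: [[cos θ, -sin θ], [sin θ, cos θ]]
A clockwise rotation by 1038° is equivalent to a counterclockwise rotation by -1038°.
For θ = -1038°:
cos(-1038°) = 0.7431
sin(-1038°) = 0.6691
Result: [[0.7431, -0.6691], [0.6691, 0.7431]]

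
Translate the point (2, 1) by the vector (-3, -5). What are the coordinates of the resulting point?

Translation by (-3, -5) (homogeneous matrix [[1, 0, -3], [0, 1, -5], [0, 0, 1]]):
x' = 2 + -3 = -1
y' = 1 + -5 = -4
Result: (-1, -4)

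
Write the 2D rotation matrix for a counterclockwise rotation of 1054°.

Rotation matrix formula: [[cos θ, -sin θ], [sin θ, cos θ]]
For θ = 1054°:
cos(1054°) = 0.8988
sin(1054°) = -0.4384
Result: [[0.8988, 0.4384], [-0.4384, 0.8988]]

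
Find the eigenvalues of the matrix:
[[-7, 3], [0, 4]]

Characteristic equation: det(A - λI) = 0
λ² - (trace)λ + (det) = 0
trace = -7 + 4 = -3, det = (-7)(4) - (3)(0) = -28
λ² - (-3)λ + (-28) = 0
λ = (-3 ± √((-3)² - 4·(-28))) / 2 = (-3 ± √121) / 2
Solving: λ = -7, 4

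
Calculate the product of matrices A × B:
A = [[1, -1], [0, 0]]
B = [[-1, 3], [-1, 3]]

Matrix multiplication:
C[0][0] = 1×-1 + -1×-1 = 0
C[0][1] = 1×3 + -1×3 = 0
C[1][0] = 0×-1 + 0×-1 = 0
C[1][1] = 0×3 + 0×3 = 0
Result: [[0, 0], [0, 0]]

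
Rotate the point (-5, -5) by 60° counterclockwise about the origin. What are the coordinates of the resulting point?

Rotation matrix for 60°: [[cos 60°, -sin 60°], [sin 60°, cos 60°]] ≈ [[0.500000, -0.866025], [0.866025, 0.500000]]
[[0.500000, -0.866025], [0.866025, 0.500000]] × [-5, -5]ᵀ ≈ [1.8301, -6.8301]ᵀ
Result: (1.8301, -6.8301)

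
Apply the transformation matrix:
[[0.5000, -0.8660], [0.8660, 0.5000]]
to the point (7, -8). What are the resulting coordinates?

Matrix multiplication:
[[0.5000, -0.8660], [0.8660, 0.5000]] × [7, -8]ᵀ
= [(0.5000)(7) + (-0.8660)(-8), (0.8660)(7) + (0.5000)(-8)]ᵀ
= [10.4280, 2.0620]ᵀ
Result: (10.4280, 2.0620)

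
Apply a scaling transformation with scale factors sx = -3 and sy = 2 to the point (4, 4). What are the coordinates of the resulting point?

Scaling matrix:
[[-3, 0], [0, 2]]
Result: (4 × -3, 4 × 2) = (-12, 8)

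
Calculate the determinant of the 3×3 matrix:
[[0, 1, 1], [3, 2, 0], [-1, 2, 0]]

Expansion along first row:
det = 0·det([[2,0],[2,0]]) - 1·det([[3,0],[-1,0]]) + 1·det([[3,2],[-1,2]])
    = 0·(2·0 - 0·2) - 1·(3·0 - 0·-1) + 1·(3·2 - 2·-1)
    = 0·0 - 1·0 + 1·8
    = 0 + 0 + 8 = 8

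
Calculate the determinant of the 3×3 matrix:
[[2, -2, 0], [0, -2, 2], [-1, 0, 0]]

Expansion along first row:
det = 2·det([[-2,2],[0,0]]) - -2·det([[0,2],[-1,0]]) + 0·det([[0,-2],[-1,0]])
    = 2·(-2·0 - 2·0) - -2·(0·0 - 2·-1) + 0·(0·0 - -2·-1)
    = 2·0 - -2·2 + 0·-2
    = 0 + 4 + 0 = 4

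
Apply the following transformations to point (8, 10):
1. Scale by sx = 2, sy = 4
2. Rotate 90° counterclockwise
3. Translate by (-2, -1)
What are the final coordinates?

Step 1: Scale → (16, 40)
Step 2: Rotate 90° → (-40, 16)
Step 3: Translate → (-42, 15)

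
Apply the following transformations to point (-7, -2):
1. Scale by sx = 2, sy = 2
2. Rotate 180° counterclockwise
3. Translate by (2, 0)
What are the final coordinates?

Step 1: Scale → (-14, -4)
Step 2: Rotate 180° → (14, 4)
Step 3: Translate → (16, 4)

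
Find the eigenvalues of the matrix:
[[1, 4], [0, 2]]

Characteristic equation: det(A - λI) = 0
λ² - (trace)λ + (det) = 0
trace = 1 + 2 = 3, det = (1)(2) - (4)(0) = 2
λ² - (3)λ + (2) = 0
λ = (3 ± √((3)² - 4·(2))) / 2 = (3 ± √1) / 2
Solving: λ = 1, 2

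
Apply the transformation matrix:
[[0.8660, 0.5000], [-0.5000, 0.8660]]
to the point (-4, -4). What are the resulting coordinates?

Matrix multiplication:
[[0.8660, 0.5000], [-0.5000, 0.8660]] × [-4, -4]ᵀ
= [(0.8660)(-4) + (0.5000)(-4), (-0.5000)(-4) + (0.8660)(-4)]ᵀ
= [-5.4640, -1.4640]ᵀ
Result: (-5.4640, -1.4640)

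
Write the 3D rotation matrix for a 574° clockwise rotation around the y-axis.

Rotation matrix for clockwise 574° around y-axis:
A clockwise rotation by 574° is a counterclockwise rotation by -574°.
cos(-574°) = -0.8290, sin(-574°) = 0.5592
Result: [[-0.8290, 0, 0.5592], [0, 1, 0], [-0.5592, 0, -0.8290]]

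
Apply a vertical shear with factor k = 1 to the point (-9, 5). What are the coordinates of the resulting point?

Shear matrix for vertical shear with factor k = 1:
[[1, 0], [1, 1]]
Result: (-9, 5) → (-9, -4)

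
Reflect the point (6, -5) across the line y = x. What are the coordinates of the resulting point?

Reflection across line y = x: (6, -5) → (-5, 6)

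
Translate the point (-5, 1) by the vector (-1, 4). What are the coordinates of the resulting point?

Translation by (-1, 4) (homogeneous matrix [[1, 0, -1], [0, 1, 4], [0, 0, 1]]):
x' = -5 + -1 = -6
y' = 1 + 4 = 5
Result: (-6, 5)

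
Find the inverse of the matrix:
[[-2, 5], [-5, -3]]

For [[a,b],[c,d]], inverse = (1/det)·[[d,-b],[-c,a]]
det = (-2)(-3) - (5)(-5) = 6 - -25 = 31
Inverse = (1/31)·[[-3, -5], [5, -2]]
= [[-3/31, -5/31], [5/31, -2/31]]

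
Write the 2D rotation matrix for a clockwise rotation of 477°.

Rotation matrix formula: [[cos θ, -sin θ], [sin θ, cos θ]]
A clockwise rotation by 477° is equivalent to a counterclockwise rotation by -477°.
For θ = -477°:
cos(-477°) = -0.4540
sin(-477°) = -0.8910
Result: [[-0.4540, 0.8910], [-0.8910, -0.4540]]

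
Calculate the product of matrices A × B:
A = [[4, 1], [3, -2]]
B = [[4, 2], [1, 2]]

Matrix multiplication:
C[0][0] = 4×4 + 1×1 = 17
C[0][1] = 4×2 + 1×2 = 10
C[1][0] = 3×4 + -2×1 = 10
C[1][1] = 3×2 + -2×2 = 2
Result: [[17, 10], [10, 2]]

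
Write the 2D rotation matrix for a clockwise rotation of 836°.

Rotation matrix formula: [[cos θ, -sin θ], [sin θ, cos θ]]
A clockwise rotation by 836° is equivalent to a counterclockwise rotation by -836°.
For θ = -836°:
cos(-836°) = -0.4384
sin(-836°) = -0.8988
Result: [[-0.4384, 0.8988], [-0.8988, -0.4384]]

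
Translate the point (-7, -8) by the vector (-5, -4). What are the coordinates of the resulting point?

Translation by (-5, -4) (homogeneous matrix [[1, 0, -5], [0, 1, -4], [0, 0, 1]]):
x' = -7 + -5 = -12
y' = -8 + -4 = -12
Result: (-12, -12)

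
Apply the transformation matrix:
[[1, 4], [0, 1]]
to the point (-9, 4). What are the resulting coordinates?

Matrix multiplication:
[[1, 4], [0, 1]] × [-9, 4]ᵀ
= [(1)(-9) + (4)(4), (0)(-9) + (1)(4)]ᵀ
= [7, 4]ᵀ
Result: (7, 4)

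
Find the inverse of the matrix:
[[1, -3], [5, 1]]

For [[a,b],[c,d]], inverse = (1/det)·[[d,-b],[-c,a]]
det = (1)(1) - (-3)(5) = 1 - -15 = 16
Inverse = (1/16)·[[1, 3], [-5, 1]]
= [[1/16, 3/16], [-5/16, 1/16]]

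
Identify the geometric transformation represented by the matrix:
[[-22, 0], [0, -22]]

This matrix represents: uniform scaling by factor -22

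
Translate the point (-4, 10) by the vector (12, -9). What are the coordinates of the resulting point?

Translation by (12, -9) (homogeneous matrix [[1, 0, 12], [0, 1, -9], [0, 0, 1]]):
x' = -4 + 12 = 8
y' = 10 + -9 = 1
Result: (8, 1)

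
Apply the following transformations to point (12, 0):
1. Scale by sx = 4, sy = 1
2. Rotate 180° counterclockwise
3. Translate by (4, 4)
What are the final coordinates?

Step 1: Scale → (48, 0)
Step 2: Rotate 180° → (-48, 0)
Step 3: Translate → (-44, 4)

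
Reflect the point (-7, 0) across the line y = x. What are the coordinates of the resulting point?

Reflection across line y = x: (-7, 0) → (0, -7)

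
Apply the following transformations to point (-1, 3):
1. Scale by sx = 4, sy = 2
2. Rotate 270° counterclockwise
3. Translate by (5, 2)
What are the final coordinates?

Step 1: Scale → (-4, 6)
Step 2: Rotate 270° → (6, 4)
Step 3: Translate → (11, 6)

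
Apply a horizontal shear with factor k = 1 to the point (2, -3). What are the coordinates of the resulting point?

Shear matrix for horizontal shear with factor k = 1:
[[1, 1], [0, 1]]
Result: (2, -3) → (-1, -3)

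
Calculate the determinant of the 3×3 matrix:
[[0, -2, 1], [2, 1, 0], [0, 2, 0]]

Expansion along first row:
det = 0·det([[1,0],[2,0]]) - -2·det([[2,0],[0,0]]) + 1·det([[2,1],[0,2]])
    = 0·(1·0 - 0·2) - -2·(2·0 - 0·0) + 1·(2·2 - 1·0)
    = 0·0 - -2·0 + 1·4
    = 0 + 0 + 4 = 4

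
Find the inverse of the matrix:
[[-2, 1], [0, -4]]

For [[a,b],[c,d]], inverse = (1/det)·[[d,-b],[-c,a]]
det = (-2)(-4) - (1)(0) = 8 - 0 = 8
Inverse = (1/8)·[[-4, -1], [0, -2]]
= [[-1/2, -1/8], [0, -1/4]]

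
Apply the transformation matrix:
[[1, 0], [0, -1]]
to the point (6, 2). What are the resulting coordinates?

Matrix multiplication:
[[1, 0], [0, -1]] × [6, 2]ᵀ
= [(1)(6) + (0)(2), (0)(6) + (-1)(2)]ᵀ
= [6, -2]ᵀ
Result: (6, -2)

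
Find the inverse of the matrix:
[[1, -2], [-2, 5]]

For [[a,b],[c,d]], inverse = (1/det)·[[d,-b],[-c,a]]
det = (1)(5) - (-2)(-2) = 5 - 4 = 1
Inverse = [[5, 2], [2, 1]]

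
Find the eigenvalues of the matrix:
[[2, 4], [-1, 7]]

Characteristic equation: det(A - λI) = 0
λ² - (trace)λ + (det) = 0
trace = 2 + 7 = 9, det = (2)(7) - (4)(-1) = 18
λ² - (9)λ + (18) = 0
λ = (9 ± √((9)² - 4·(18))) / 2 = (9 ± √9) / 2
Solving: λ = 3, 6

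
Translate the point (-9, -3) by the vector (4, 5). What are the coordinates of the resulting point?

Translation by (4, 5) (homogeneous matrix [[1, 0, 4], [0, 1, 5], [0, 0, 1]]):
x' = -9 + 4 = -5
y' = -3 + 5 = 2
Result: (-5, 2)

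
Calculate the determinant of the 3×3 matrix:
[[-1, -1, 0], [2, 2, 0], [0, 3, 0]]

Expansion along first row:
det = -1·det([[2,0],[3,0]]) - -1·det([[2,0],[0,0]]) + 0·det([[2,2],[0,3]])
    = -1·(2·0 - 0·3) - -1·(2·0 - 0·0) + 0·(2·3 - 2·0)
    = -1·0 - -1·0 + 0·6
    = 0 + 0 + 0 = 0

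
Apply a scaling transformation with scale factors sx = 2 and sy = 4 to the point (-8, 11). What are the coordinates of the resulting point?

Scaling matrix:
[[2, 0], [0, 4]]
Result: (-8 × 2, 11 × 4) = (-16, 44)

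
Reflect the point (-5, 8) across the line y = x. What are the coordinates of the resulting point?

Reflection across line y = x: (-5, 8) → (8, -5)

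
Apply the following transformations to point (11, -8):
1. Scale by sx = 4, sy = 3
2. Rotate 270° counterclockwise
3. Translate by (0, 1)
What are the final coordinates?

Step 1: Scale → (44, -24)
Step 2: Rotate 270° → (-24, -44)
Step 3: Translate → (-24, -43)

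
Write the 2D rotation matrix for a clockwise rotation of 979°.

Rotation matrix formula: [[cos θ, -sin θ], [sin θ, cos θ]]
A clockwise rotation by 979° is equivalent to a counterclockwise rotation by -979°.
For θ = -979°:
cos(-979°) = -0.1908
sin(-979°) = 0.9816
Result: [[-0.1908, -0.9816], [0.9816, -0.1908]]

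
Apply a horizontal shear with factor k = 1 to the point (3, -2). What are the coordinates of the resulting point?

Shear matrix for horizontal shear with factor k = 1:
[[1, 1], [0, 1]]
Result: (3, -2) → (1, -2)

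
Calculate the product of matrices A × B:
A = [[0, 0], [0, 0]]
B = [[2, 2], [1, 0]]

Matrix multiplication:
C[0][0] = 0×2 + 0×1 = 0
C[0][1] = 0×2 + 0×0 = 0
C[1][0] = 0×2 + 0×1 = 0
C[1][1] = 0×2 + 0×0 = 0
Result: [[0, 0], [0, 0]]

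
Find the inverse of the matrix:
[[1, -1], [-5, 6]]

For [[a,b],[c,d]], inverse = (1/det)·[[d,-b],[-c,a]]
det = (1)(6) - (-1)(-5) = 6 - 5 = 1
Inverse = [[6, 1], [5, 1]]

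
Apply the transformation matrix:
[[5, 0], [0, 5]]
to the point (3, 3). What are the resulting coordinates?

Matrix multiplication:
[[5, 0], [0, 5]] × [3, 3]ᵀ
= [(5)(3) + (0)(3), (0)(3) + (5)(3)]ᵀ
= [15, 15]ᵀ
Result: (15, 15)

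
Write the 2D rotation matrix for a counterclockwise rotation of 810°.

Rotation matrix formula: [[cos θ, -sin θ], [sin θ, cos θ]]
For θ = 810°:
cos(810°) = 0
sin(810°) = 1
Result: [[0, -1], [1, 0]]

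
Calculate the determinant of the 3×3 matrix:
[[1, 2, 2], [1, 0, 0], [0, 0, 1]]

Expansion along first row:
det = 1·det([[0,0],[0,1]]) - 2·det([[1,0],[0,1]]) + 2·det([[1,0],[0,0]])
    = 1·(0·1 - 0·0) - 2·(1·1 - 0·0) + 2·(1·0 - 0·0)
    = 1·0 - 2·1 + 2·0
    = 0 + -2 + 0 = -2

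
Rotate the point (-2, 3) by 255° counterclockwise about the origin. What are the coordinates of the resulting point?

Rotation matrix for 255°: [[cos 255°, -sin 255°], [sin 255°, cos 255°]] ≈ [[-0.258819, 0.965926], [-0.965926, -0.258819]]
[[-0.258819, 0.965926], [-0.965926, -0.258819]] × [-2, 3]ᵀ ≈ [3.4154, 1.1554]ᵀ
Result: (3.4154, 1.1554)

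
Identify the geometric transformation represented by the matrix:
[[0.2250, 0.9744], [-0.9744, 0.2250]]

This matrix represents: rotation by 283° counterclockwise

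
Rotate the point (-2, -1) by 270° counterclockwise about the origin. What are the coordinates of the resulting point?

Rotation matrix for 270°: [[cos 270°, -sin 270°], [sin 270°, cos 270°]] = [[0, 1], [-1, 0]]
[[0, 1], [-1, 0]] × [-2, -1]ᵀ = [-1, 2]ᵀ
Result: (-1, 2)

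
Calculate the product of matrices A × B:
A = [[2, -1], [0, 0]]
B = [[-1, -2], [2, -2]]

Matrix multiplication:
C[0][0] = 2×-1 + -1×2 = -4
C[0][1] = 2×-2 + -1×-2 = -2
C[1][0] = 0×-1 + 0×2 = 0
C[1][1] = 0×-2 + 0×-2 = 0
Result: [[-4, -2], [0, 0]]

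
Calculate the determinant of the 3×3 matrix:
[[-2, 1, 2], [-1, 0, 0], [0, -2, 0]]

Expansion along first row:
det = -2·det([[0,0],[-2,0]]) - 1·det([[-1,0],[0,0]]) + 2·det([[-1,0],[0,-2]])
    = -2·(0·0 - 0·-2) - 1·(-1·0 - 0·0) + 2·(-1·-2 - 0·0)
    = -2·0 - 1·0 + 2·2
    = 0 + 0 + 4 = 4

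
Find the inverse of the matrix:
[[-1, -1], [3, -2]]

For [[a,b],[c,d]], inverse = (1/det)·[[d,-b],[-c,a]]
det = (-1)(-2) - (-1)(3) = 2 - -3 = 5
Inverse = (1/5)·[[-2, 1], [-3, -1]]
= [[-2/5, 1/5], [-3/5, -1/5]]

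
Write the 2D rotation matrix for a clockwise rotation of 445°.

Rotation matrix formula: [[cos θ, -sin θ], [sin θ, cos θ]]
A clockwise rotation by 445° is equivalent to a counterclockwise rotation by -445°.
For θ = -445°:
cos(-445°) = 0.0872
sin(-445°) = -0.9962
Result: [[0.0872, 0.9962], [-0.9962, 0.0872]]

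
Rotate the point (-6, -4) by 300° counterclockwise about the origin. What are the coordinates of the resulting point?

Rotation matrix for 300°: [[cos 300°, -sin 300°], [sin 300°, cos 300°]] ≈ [[0.500000, 0.866025], [-0.866025, 0.500000]]
[[0.500000, 0.866025], [-0.866025, 0.500000]] × [-6, -4]ᵀ ≈ [-6.4641, 3.1962]ᵀ
Result: (-6.4641, 3.1962)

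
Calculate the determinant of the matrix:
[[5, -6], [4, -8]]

For a 2×2 matrix [[a, b], [c, d]], det = ad - bc
det = (5)(-8) - (-6)(4) = -40 - -24 = -16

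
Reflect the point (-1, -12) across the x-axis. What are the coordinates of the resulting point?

Reflection across x-axis: (-1, -12) → (-1, 12)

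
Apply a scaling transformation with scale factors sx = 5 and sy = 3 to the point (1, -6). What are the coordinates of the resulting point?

Scaling matrix:
[[5, 0], [0, 3]]
Result: (1 × 5, -6 × 3) = (5, -18)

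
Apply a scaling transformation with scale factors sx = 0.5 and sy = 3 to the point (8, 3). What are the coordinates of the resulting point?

Scaling matrix:
[[0.50, 0], [0, 3]]
Result: (8 × 0.5, 3 × 3) = (4, 9)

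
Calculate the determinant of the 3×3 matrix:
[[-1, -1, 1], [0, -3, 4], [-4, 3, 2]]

Expansion along first row:
det = -1·det([[-3,4],[3,2]]) - -1·det([[0,4],[-4,2]]) + 1·det([[0,-3],[-4,3]])
    = -1·(-3·2 - 4·3) - -1·(0·2 - 4·-4) + 1·(0·3 - -3·-4)
    = -1·-18 - -1·16 + 1·-12
    = 18 + 16 + -12 = 22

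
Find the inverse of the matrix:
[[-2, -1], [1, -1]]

For [[a,b],[c,d]], inverse = (1/det)·[[d,-b],[-c,a]]
det = (-2)(-1) - (-1)(1) = 2 - -1 = 3
Inverse = (1/3)·[[-1, 1], [-1, -2]]
= [[-1/3, 1/3], [-1/3, -2/3]]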